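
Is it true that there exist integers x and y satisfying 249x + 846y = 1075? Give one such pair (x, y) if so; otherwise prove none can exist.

Both 249 and 846 are divisible by gcd(249, 846) = 3, hence so is any combination 249x + 846y.
However 1075 leaves remainder 1 on division by 3.
Hence no integers x, y satisfy the equation.

There are no such integers.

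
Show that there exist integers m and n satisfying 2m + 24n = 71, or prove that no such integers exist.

Both 2 and 24 are divisible by gcd(2, 24) = 2, hence so is any combination 2m + 24n.
But 71 is not a multiple of 2 (it leaves remainder 1).
So the equation is unsolvable over ℤ.

No such integers exist.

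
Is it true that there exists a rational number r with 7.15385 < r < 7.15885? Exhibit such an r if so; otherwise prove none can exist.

r = 136/19

Scale by 19: the interval becomes (135.92315, 136.01815), which contains the integer 136.
Dividing back, 7.15385 < 136/19 < 7.15885, and 136/19 is rational.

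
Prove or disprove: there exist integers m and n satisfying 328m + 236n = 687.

There are no such integers.

Both 328 and 236 are divisible by gcd(328, 236) = 4, hence so is any combination 328m + 236n.
However 687 leaves remainder 3 on division by 4.
Hence no integers m, n satisfy the equation.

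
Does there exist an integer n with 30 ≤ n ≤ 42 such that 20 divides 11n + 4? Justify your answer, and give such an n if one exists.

Try n = 36: 11·36 + 4 = 400 = 20·20, which is divisible by 20.

n = 36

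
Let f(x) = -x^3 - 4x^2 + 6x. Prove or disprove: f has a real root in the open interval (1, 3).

f(1) = 1 and f(3) = -45, which have opposite signs.
f is continuous everywhere (it is a polynomial), in particular on [1, 3].
By the Intermediate Value Theorem, f takes the value 0 somewhere in the open interval.

Such a root exists.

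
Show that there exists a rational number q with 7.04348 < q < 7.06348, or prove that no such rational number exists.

Scale by 16: the interval becomes (112.69568, 113.01568), which contains the integer 113.
Hence 113/16 is a rational number with 7.04348 < 113/16 < 7.06348.

q = 113/16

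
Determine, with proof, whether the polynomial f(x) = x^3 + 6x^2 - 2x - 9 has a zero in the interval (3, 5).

f(3) = 66 and f(5) = 256, both positive, so a sign-change argument is unavailable; we show f keeps this sign on the whole interval.
Shift to the endpoint 3: with x = 3 + u (0 < u < 2), one computes f(3 + u) = u^3 + 15u^2 + 61u + 66.
The nonzero coefficients here are all positive, so for u > 0 every term is positive (or zero), and the constant term 66 is strictly positive.
So f is strictly positive on (3, 5); no root exists in the interval.

No.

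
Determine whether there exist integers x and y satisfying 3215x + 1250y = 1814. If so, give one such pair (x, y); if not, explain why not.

No such integers exist.

Both 3215 and 1250 are divisible by gcd(3215, 1250) = 5, hence so is any combination 3215x + 1250y.
But 1814 = 5·362 + 4, so 5 ∤ 1814.
Therefore 3215x + 1250y = 1814 has no solution in integers.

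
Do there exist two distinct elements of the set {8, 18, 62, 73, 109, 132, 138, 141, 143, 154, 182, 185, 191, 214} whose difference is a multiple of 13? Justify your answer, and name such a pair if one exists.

Reduce each element mod 13: 8↦8, 18↦5, 62↦10, 73↦8, 109↦5, 132↦2, 138↦8, 141↦11, 143↦0, 154↦11, 182↦0, 185↦3, 191↦9, 214↦6. The residue 8 repeats (at 8 and 73), and 73 − 8 = 65 = 5·13.

Yes: 8 and 73.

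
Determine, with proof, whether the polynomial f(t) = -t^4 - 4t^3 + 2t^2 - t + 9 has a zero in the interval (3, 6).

f has no root in that interval.

The endpoint values f(3) = -165 and f(6) = -2085 are both negative. Claim: f(t) < 0 for every t in (3, 6).
Shift to the endpoint 3: with t = 3 + u (0 < u < 3), one computes f(3 + u) = -u^4 - 16u^3 - 88u^2 - 205u - 165.
All 5 nonzero coefficients of this polynomial in u are negative; hence for u > 0 the value is a sum of negative terms (the constant -165 among them).
So f is strictly negative on (3, 6); no root exists in the interval.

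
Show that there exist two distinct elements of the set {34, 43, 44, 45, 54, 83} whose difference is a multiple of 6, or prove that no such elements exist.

Reduce each element modulo 6: 34↦4, 43↦1, 44↦2, 45↦3, 54↦0, 83↦5.
All 6 residues are distinct, so no two elements differ by a multiple of 6.

No such pair exists.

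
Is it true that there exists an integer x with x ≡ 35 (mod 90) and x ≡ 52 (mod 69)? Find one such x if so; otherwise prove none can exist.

No, no such integer exists.

Reduce both congruences modulo 3, which divides 90 and 69: they say x ≡ 35 (mod 3) and x ≡ 52 (mod 3).
But 35 mod 3 = 2 while 52 mod 3 = 1, a contradiction.
Therefore no such x exists.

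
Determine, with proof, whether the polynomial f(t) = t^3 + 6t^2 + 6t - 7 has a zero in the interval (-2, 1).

f(-2) = -3 and f(1) = 6, which have opposite signs.
f is continuous everywhere (it is a polynomial), in particular on [-2, 1].
By the Intermediate Value Theorem, f takes the value 0 somewhere in the open interval.

Such a root exists.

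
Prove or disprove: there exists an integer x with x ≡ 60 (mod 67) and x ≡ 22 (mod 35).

x = 127

The moduli 67 and 35 are coprime, so by the Chinese Remainder Theorem a unique solution modulo 2345 exists.
Write x = 60 + 67t and require 60 + 67t ≡ 22 (mod 35), i.e. 67t ≡ 32 (mod 35).
67 ≡ 32 (mod 35), so this reads 32t ≡ 32 (mod 35). Invert 32 mod 35 by the Euclidean algorithm: 35 = 1·32 + 3, 32 = 10·3 + 2, 3 = 1·2 + 1, 2 = 2·1 + 0; back-substituting, 1 = 3 − 1·2 = 3 − (32 − 10·3) = −32 + 11·3 = −32 + 11·(35 − 1·32) = 11·35 − 12·32. Hence 32·(-12) ≡ 1, so 32⁻¹ ≡ -12 ≡ 23 (mod 35).
Multiplying by 23: t ≡ 23·32 = 736 ≡ 1 (mod 35).
With t = 1: x = 60 + 67·1 = 127.
Check: 127 mod 67 = 60, 127 mod 35 = 22. ✓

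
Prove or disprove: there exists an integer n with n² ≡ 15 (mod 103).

n = 85

n = 85 works: 85² = 7225, and 7225 − 15 = 7210 = 70·103.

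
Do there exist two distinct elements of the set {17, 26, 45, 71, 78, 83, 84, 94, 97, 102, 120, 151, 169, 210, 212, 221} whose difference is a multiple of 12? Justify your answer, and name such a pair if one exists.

Both 17 and 221 leave remainder 5 on division by 12; their difference 204 = 17·12 is a multiple of 12.

The pair (17, 221) works.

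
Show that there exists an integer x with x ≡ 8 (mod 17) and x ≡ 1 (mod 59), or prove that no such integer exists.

x = 178

The moduli 17 and 59 are coprime, so by the Chinese Remainder Theorem a unique solution modulo 1003 exists.
Write x = 8 + 17t and require 8 + 17t ≡ 1 (mod 59), i.e. 17t ≡ 52 (mod 59).
Invert 17 mod 59 by the Euclidean algorithm: 59 = 3·17 + 8, 17 = 2·8 + 1, 8 = 8·1 + 0; back-substituting, 1 = 17 − 2·8 = 17 − 2·(59 − 3·17) = −2·59 + 7·17. Hence 17·7 ≡ 1, so 17⁻¹ ≡ 7 (mod 59).
Therefore t ≡ 7·52 = 364 ≡ 10 (mod 59).
With t = 10: x = 8 + 17·10 = 178.
Indeed 178 ≡ 8 (mod 17) and 178 ≡ 1 (mod 59).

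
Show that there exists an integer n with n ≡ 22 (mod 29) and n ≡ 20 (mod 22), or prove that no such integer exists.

n = 196

Since 29 and 22 share no common factor, CRT says the pair of congruences has a solution (unique mod 638).
Write n = 22 + 29t and require 22 + 29t ≡ 20 (mod 22), i.e. 29t ≡ 20 (mod 22).
29 ≡ 7 (mod 22), so this reads 7t ≡ 20 (mod 22). Invert 7 mod 22 by the Euclidean algorithm: 22 = 3·7 + 1, 7 = 7·1 + 0; back-substituting, 1 = 22 − 3·7. Hence 7·(-3) ≡ 1, so 7⁻¹ ≡ -3 ≡ 19 (mod 22).
Therefore t ≡ 19·20 = 380 ≡ 6 (mod 22).
With t = 6: n = 22 + 29·6 = 196.
Indeed 196 ≡ 22 (mod 29) and 196 ≡ 20 (mod 22).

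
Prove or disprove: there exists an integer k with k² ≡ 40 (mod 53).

k = 27 works: 27² = 729, and 729 − 40 = 689 = 13·53.

k = 27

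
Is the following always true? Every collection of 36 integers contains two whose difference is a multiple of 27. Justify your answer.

There are exactly 27 possible remainders on division by 27.
Placing 36 integers into 27 classes, some class receives at least two — say a and b.
Then a ≡ b (mod 27), i.e. 27 ∣ (a − b).

Yes.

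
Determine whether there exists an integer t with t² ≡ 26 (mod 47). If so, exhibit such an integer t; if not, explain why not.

Apply Euler's criterion with the prime 47: 26 is a quadratic residue iff 26^23 ≡ 1 (mod 47), and a non-residue iff it is ≡ −1.
Squaring successively (mod 47): 26^2 = 676 ≡ 18; 26^4 ≡ 18² = 324 ≡ 42; 26^8 ≡ 42² = 1764 ≡ 25; 26^16 ≡ 25² = 625 ≡ 14.
Since 23 = 16 + 4 + 2 + 1, 26^23 ≡ 14 · 42 · 18 · 26; multiplying out mod 47: 14·42 = 588 ≡ 24, then 24·18 = 432 ≡ 9, then 9·26 = 234 ≡ 46. Thus 26^23 ≡ 46 ≡ −1 (mod 47).
The value −1 means 26 is a non-residue modulo 47, so t² ≡ 26 (mod 47) is impossible.

There is no such integer.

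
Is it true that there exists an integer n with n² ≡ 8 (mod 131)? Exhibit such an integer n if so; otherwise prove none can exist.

Apply Euler's criterion with the prime 131: 8 is a quadratic residue iff 8^65 ≡ 1 (mod 131), and a non-residue iff it is ≡ −1.
Squaring successively (mod 131): 8^2 = 64 ≡ 64; 8^4 ≡ 64² = 4096 ≡ 35; 8^8 ≡ 35² = 1225 ≡ 46; 8^16 ≡ 46² = 2116 ≡ 20; 8^32 ≡ 20² = 400 ≡ 7; 8^64 ≡ 7² = 49 ≡ 49.
Since 65 = 64 + 1, 8^65 ≡ 49 · 8; multiplying out mod 131: 49·8 = 392 ≡ 130. Thus 8^65 ≡ 130 ≡ −1 (mod 131).
The value −1 means 8 is a non-residue modulo 131, so n² ≡ 8 (mod 131) is impossible.

No, no such integer exists.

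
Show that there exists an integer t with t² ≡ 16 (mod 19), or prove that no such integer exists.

t = 15 works: 15² = 225, and 225 − 16 = 209 = 11·19.

t = 15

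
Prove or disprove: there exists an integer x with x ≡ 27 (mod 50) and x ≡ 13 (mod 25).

Reduce both congruences modulo 25, which divides 50 and 25: they say x ≡ 27 (mod 25) and x ≡ 13 (mod 25).
But 27 mod 25 = 2 while 13 mod 25 = 13, a contradiction.
Therefore no such x exists.

No, no such integer exists.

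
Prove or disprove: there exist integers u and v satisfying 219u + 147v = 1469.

gcd(219, 147) = 3, so every integer of the form 219u + 147v is a multiple of 3.
But 1469 is not a multiple of 3 (it leaves remainder 2).
So the equation is unsolvable over ℤ.

No, no such integers exist.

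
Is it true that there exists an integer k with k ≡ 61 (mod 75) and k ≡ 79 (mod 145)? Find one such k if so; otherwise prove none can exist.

No such integer exists.

Both moduli are multiples of 5 = gcd(75, 145), so any solution would satisfy k ≡ 61 and k ≡ 79 modulo 5 simultaneously.
However 61 ≡ 1 and 79 ≡ 4 (mod 5), and 1 ≠ 4.
So no integer satisfies both congruences.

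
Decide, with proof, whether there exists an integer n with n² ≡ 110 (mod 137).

No, no such integer exists.

Apply Euler's criterion with the prime 137: 110 is a quadratic residue iff 110^68 ≡ 1 (mod 137), and a non-residue iff it is ≡ −1.
Squaring successively (mod 137): 110^2 = 12100 ≡ 44; 110^4 ≡ 44² = 1936 ≡ 18; 110^8 ≡ 18² = 324 ≡ 50; 110^16 ≡ 50² = 2500 ≡ 34; 110^32 ≡ 34² = 1156 ≡ 60; 110^64 ≡ 60² = 3600 ≡ 38.
Since 68 = 64 + 4, 110^68 ≡ 38 · 18; multiplying out mod 137: 38·18 = 684 ≡ 136. Thus 110^68 ≡ 136 ≡ −1 (mod 137).
By Euler's criterion 110 is a quadratic non-residue mod 137: no n satisfies n² ≡ 110 (mod 137).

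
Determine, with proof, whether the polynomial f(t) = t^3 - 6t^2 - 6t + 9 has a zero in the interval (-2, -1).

Such a root exists.

f(-2) = -11 and f(-1) = 8, which have opposite signs.
Since f is a polynomial it is continuous on [-2, -1].
By the Intermediate Value Theorem, f takes the value 0 somewhere in the open interval.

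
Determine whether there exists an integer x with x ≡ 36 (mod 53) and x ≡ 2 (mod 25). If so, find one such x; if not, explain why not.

x = 1202

The moduli 53 and 25 are coprime, so by the Chinese Remainder Theorem a unique solution modulo 1325 exists.
Any solution of the first congruence is x = 36 + 53t; substituting into the second, 53t ≡ 2 − 36 ≡ 16 (mod 25).
53 ≡ 3 (mod 25), so this reads 3t ≡ 16 (mod 25). Note 3·17 = 51 ≡ 1 (mod 25) (as 51 − 1 = 2·25), so 3⁻¹ ≡ 17.
Therefore t ≡ 17·16 = 272 ≡ 22 (mod 25).
With t = 22: x = 36 + 53·22 = 1202.
Check: 1202 mod 53 = 36, 1202 mod 25 = 2. ✓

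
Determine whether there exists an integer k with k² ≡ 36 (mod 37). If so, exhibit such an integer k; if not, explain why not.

k = 6

Take k = 6. Then 6² = 36, and since 0 ≤ 36 < 37 this is already reduced: 6² ≡ 36 (mod 37).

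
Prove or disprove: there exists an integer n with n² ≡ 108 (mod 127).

127 is prime, so by Euler's criterion 108 is a square mod 127 iff 108^((127−1)/2) = 108^63 ≡ 1 (mod 127).
Repeated squaring mod 127: 108^2 = 11664 ≡ 107; 108^4 ≡ 107² = 11449 ≡ 19; 108^8 ≡ 19² = 361 ≡ 107; 108^16 ≡ 107² = 11449 ≡ 19; 108^32 ≡ 19² = 361 ≡ 107.
Since 63 = 32 + 16 + 8 + 4 + 2 + 1, 108^63 ≡ 107 · 19 · 107 · 19 · 107 · 108; multiplying out mod 127: 107·19 = 2033 ≡ 1, then 1·107 = 107 ≡ 107, then 107·19 = 2033 ≡ 1, then 1·107 = 107 ≡ 107, then 107·108 = 11556 ≡ 126. Thus 108^63 ≡ 126 ≡ −1 (mod 127).
By Euler's criterion 108 is a quadratic non-residue mod 127: no n satisfies n² ≡ 108 (mod 127).

There is no such integer.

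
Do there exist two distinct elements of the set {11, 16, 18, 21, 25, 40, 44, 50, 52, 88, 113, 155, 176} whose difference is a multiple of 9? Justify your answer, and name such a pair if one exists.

Reduce each element mod 9: 11↦2, 16↦7, 18↦0, 21↦3, 25↦7, 40↦4, 44↦8, 50↦5, 52↦7, 88↦7, 113↦5, 155↦2, 176↦5. The residue 2 repeats (at 11 and 155), and 155 − 11 = 144 = 16·9.

The pair (11, 155) works.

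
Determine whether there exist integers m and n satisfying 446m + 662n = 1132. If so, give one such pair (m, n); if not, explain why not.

m = 148, n = -98

gcd(446, 662) = 2, and 2 divides 1132, so integer solutions exist.
Dividing through by 2 reduces the equation to 223m + 331n = 566.
Euclidean algorithm: 331 = 1·223 + 108, 223 = 2·108 + 7, 108 = 15·7 + 3, 7 = 2·3 + 1, 3 = 3·1 + 0.
Unwinding: 1 = 7 − 2·3 = 7 − 2·(108 − 15·7) = −2·108 + 31·7 = −2·108 + 31·(223 − 2·108) = 31·223 − 64·108 = 31·223 − 64·(331 − 1·223) = −64·331 + 95·223, i.e. 223·95 + 331·(-64) = 1.
Multiplying through by 566: m = 95·566 = 53770, n = (-64)·566 = -36224 is a solution.
Shifting by a multiple of (331, −223) keeps it a solution: m = 53770 − 162·331 = 148, n = -36224 + 162·223 = -98.
Check: 446·148 + 662·(-98) = 66008 − 64876 = 1132. ✓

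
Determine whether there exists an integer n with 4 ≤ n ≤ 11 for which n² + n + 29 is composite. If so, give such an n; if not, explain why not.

At n = 9: 9² + 9 + 29 = 119 = 7·17, which is composite.

n = 9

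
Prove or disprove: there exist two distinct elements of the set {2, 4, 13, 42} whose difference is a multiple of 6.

Two integers differ by a multiple of 6 exactly when they have the same residue mod 6. The residues are 2↦2, 4↦4, 13↦1, 42↦0.
No residue repeats among the 4 elements, so no pair has difference ≡ 0 (mod 6).

No such pair exists.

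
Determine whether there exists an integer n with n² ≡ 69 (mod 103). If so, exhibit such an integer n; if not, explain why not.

No such integer exists.

103 is prime, so by Euler's criterion 69 is a square mod 103 iff 69^((103−1)/2) = 69^51 ≡ 1 (mod 103).
Repeated squaring mod 103: 69^2 = 4761 ≡ 23; 69^4 ≡ 23² = 529 ≡ 14; 69^8 ≡ 14² = 196 ≡ 93; 69^16 ≡ 93² = 8649 ≡ 100; 69^32 ≡ 100² = 10000 ≡ 9.
Since 51 = 32 + 16 + 2 + 1, 69^51 ≡ 9 · 100 · 23 · 69; multiplying out mod 103: 9·100 = 900 ≡ 76, then 76·23 = 1748 ≡ 100, then 100·69 = 6900 ≡ 102. Thus 69^51 ≡ 102 ≡ −1 (mod 103).
The value −1 means 69 is a non-residue modulo 103, so n² ≡ 69 (mod 103) is impossible.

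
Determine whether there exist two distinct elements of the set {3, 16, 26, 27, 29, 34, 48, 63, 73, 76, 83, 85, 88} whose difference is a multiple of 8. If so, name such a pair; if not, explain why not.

3 mod 8 = 3 and 27 mod 8 = 3, so 27 − 3 = 24 = 3·8.

The pair (3, 27) works.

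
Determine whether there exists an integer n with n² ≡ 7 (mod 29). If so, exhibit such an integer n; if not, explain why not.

Take n = 6. Then 6² = 36 = 1·29 + 7, so 6² ≡ 7 (mod 29).

n = 6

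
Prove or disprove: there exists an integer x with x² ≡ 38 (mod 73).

x = 44

Take x = 44. Then 44² = 1936 = 26·73 + 38, so 44² ≡ 38 (mod 73).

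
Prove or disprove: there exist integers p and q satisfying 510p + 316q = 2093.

gcd(510, 316) = 2, so every integer of the form 510p + 316q is a multiple of 2.
But 2093 is not a multiple of 2 (it leaves remainder 1).
So the equation is unsolvable over ℤ.

No such integers exist.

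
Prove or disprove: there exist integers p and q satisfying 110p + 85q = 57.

Any value of 110p + 85q is a multiple of gcd(110, 85) = 5.
But 57 is not a multiple of 5 (it leaves remainder 2).
Therefore 110p + 85q = 57 has no solution in integers.

No, no such integers exist.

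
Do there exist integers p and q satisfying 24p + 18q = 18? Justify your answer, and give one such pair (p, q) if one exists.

Since gcd(24, 18) = 6 and 18 = 6·3, Bézout's identity guarantees a solution.
Dividing through by 6 reduces the equation to 4p + 3q = 3.
Dividing repeatedly: 4 = 1·3 + 1, 3 = 3·1 + 0.
Back-substituting, 1 = 4 − 1·3; that is, 4·1 + 3·(-1) = 1.
Scaling by 3 gives the particular solution (p, q) = (3, -3).
Shifting by a multiple of (3, −4) keeps it a solution: p = 3 − 1·3 = 0, q = -3 + 1·4 = 1.
Indeed 24·0 + 18·1 = 0 + 18 = 18.

p = 0, q = 1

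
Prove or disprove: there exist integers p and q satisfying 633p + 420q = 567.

Every value of 633p + 420q is a multiple of gcd(633, 420) = 3; since 3 ∣ 567, solutions exist.
Dividing through by 3 reduces the equation to 211p + 140q = 189.
Euclidean algorithm: 211 = 1·140 + 71, 140 = 1·71 + 69, 71 = 1·69 + 2, 69 = 34·2 + 1, 2 = 2·1 + 0.
Working back up the chain: 1 = 69 − 34·2 = 69 − 34·(71 − 1·69) = −34·71 + 35·69 = −34·71 + 35·(140 − 1·71) = 35·140 − 69·71 = 35·140 − 69·(211 − 1·140) = −69·211 + 104·140. So 211·(-69) + 140·104 = 1.
Multiplying through by 189: p = (-69)·189 = -13041, q = 104·189 = 19656 is a solution.
Adding 94·140 to p and subtracting 94·211 from q gives the tidier solution (119, -178).
Check: 633·119 + 420·(-178) = 75327 − 74760 = 567. ✓

p = 119, q = -178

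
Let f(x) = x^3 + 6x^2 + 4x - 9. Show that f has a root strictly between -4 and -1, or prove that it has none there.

Yes, f has a root in the interval.

f(-4) = 7 and f(-1) = -8, which have opposite signs.
As a polynomial, f is continuous on every closed interval.
By the Intermediate Value Theorem f must vanish at some point of (-4, -1).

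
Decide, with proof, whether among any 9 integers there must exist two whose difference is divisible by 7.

Yes, this is always true.

Partition the integers by their residue mod 7; there are 7 classes.
Since 9 > 7, two of the 9 integers must share a residue class by the pigeonhole principle; call them a and b.
Equal remainders mean a − b ≡ 0 (mod 7), so 7 divides their difference.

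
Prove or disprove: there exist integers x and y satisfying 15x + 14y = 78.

Since gcd(15, 14) = 1, every integer is an integer combination of 15 and 14.
Dividing repeatedly: 15 = 1·14 + 1, 14 = 14·1 + 0.
Back-substituting, 1 = 15 − 1·14; that is, 15·1 + 14·(-1) = 1.
Multiplying through by 78: x = 1·78 = 78, y = (-1)·78 = -78 is a solution.
Shifting by a multiple of (14, −15) keeps it a solution: x = 78 − 5·14 = 8, y = -78 + 5·15 = -3.
Indeed 15·8 + 14·(-3) = 120 − 42 = 78.

x = 8, y = -3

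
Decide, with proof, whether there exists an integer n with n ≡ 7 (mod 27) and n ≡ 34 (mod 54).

n = 34

gcd(27, 54) = 27. A simultaneous solution exists iff 7 ≡ 34 (mod 27); here 7 mod 27 = 7 = 34 mod 27, so it does.
The integers ≡ 7 (mod 27) are 7, 34, …; their remainders mod 54 are 7, 34, so n = 34 is the first that is ≡ 34 (mod 54).
Indeed 34 ≡ 7 (mod 27) and 34 ≡ 34 (mod 54).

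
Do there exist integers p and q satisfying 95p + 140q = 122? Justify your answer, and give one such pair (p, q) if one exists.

Both 95 and 140 are divisible by gcd(95, 140) = 5, hence so is any combination 95p + 140q.
However 122 leaves remainder 2 on division by 5.
Therefore 95p + 140q = 122 has no solution in integers.

No such integers exist.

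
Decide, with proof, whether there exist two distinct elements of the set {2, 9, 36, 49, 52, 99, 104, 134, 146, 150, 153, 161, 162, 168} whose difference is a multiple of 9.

2 mod 9 = 2 and 146 mod 9 = 2, so 146 − 2 = 144 = 16·9.

2 and 146 are such a pair.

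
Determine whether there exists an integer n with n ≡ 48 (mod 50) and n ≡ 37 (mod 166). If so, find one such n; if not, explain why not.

Reduce both congruences modulo 2, which divides 50 and 166: they say n ≡ 48 (mod 2) and n ≡ 37 (mod 2).
These are incompatible: 48 − 37 = 11 is not divisible by 2.
So no integer satisfies both congruences.

No such integer exists.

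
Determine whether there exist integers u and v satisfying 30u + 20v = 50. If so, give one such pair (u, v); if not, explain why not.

u = 1, v = 1

gcd(30, 20) = 10, and 10 divides 50, so integer solutions exist.
Dividing through by 10 reduces the equation to 3u + 2v = 5.
Euclidean algorithm: 3 = 1·2 + 1, 2 = 2·1 + 0.
Back-substituting, 1 = 3 − 1·2; that is, 3·1 + 2·(-1) = 1.
Multiplying through by 5: u = 1·5 = 5, v = (-1)·5 = -5 is a solution.
The general solution is u = 5 + 2k, v = -5 − 3k; taking k = -2 gives the smaller pair u = 1, v = 1.
Indeed 30·1 + 20·1 = 30 + 20 = 50.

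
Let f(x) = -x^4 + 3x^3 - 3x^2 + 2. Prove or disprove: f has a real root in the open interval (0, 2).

f(0) = 2 and f(2) = -2, which have opposite signs.
As a polynomial, f is continuous on every closed interval.
By the Intermediate Value Theorem f must vanish at some point of (0, 2).

Such a root exists.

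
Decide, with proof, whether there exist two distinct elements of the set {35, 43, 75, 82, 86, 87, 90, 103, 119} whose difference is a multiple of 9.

There is no such pair.

Two integers differ by a multiple of 9 exactly when they have the same residue mod 9. The residues are 35↦8, 43↦7, 75↦3, 82↦1, 86↦5, 87↦6, 90↦0, 103↦4, 119↦2.
All 9 residues are distinct, so no two elements differ by a multiple of 9.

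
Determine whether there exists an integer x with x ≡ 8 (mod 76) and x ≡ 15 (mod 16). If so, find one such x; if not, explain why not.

Reduce both congruences modulo 4, which divides 76 and 16: they say x ≡ 8 (mod 4) and x ≡ 15 (mod 4).
However 8 ≡ 0 and 15 ≡ 3 (mod 4), and 0 ≠ 3.
So no integer satisfies both congruences.

There is no such integer.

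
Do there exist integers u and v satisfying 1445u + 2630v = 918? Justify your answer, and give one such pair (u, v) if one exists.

No, no such integers exist.

Both 1445 and 2630 are divisible by gcd(1445, 2630) = 5, hence so is any combination 1445u + 2630v.
But 918 is not a multiple of 5 (it leaves remainder 3).
So the equation is unsolvable over ℤ.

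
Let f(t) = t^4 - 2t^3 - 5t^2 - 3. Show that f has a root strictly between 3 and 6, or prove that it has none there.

f(3) = -21 and f(6) = 681, which have opposite signs.
Since f is a polynomial it is continuous on [3, 6].
By the Intermediate Value Theorem f must vanish at some point of (3, 6).

Yes, f has a root in the interval.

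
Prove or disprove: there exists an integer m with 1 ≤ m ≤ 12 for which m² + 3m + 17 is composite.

m = 8

At m = 8: 8² + 3·8 + 17 = 105 = 3·35, which is composite.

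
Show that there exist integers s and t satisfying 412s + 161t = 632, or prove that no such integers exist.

s = 75, t = -188

Since gcd(412, 161) = 1, every integer is an integer combination of 412 and 161.
Euclidean algorithm: 412 = 2·161 + 90, 161 = 1·90 + 71, 90 = 1·71 + 19, 71 = 3·19 + 14, 19 = 1·14 + 5, 14 = 2·5 + 4, 5 = 1·4 + 1, 4 = 4·1 + 0.
Working back up the chain: 1 = 5 − 1·4 = 5 − (14 − 2·5) = −14 + 3·5 = −14 + 3·(19 − 1·14) = 3·19 − 4·14 = 3·19 − 4·(71 − 3·19) = −4·71 + 15·19 = −4·71 + 15·(90 − 1·71) = 15·90 − 19·71 = 15·90 − 19·(161 − 1·90) = −19·161 + 34·90 = −19·161 + 34·(412 − 2·161) = 34·412 − 87·161. So 412·34 + 161·(-87) = 1.
Scaling by 632 gives the particular solution (s, t) = (21488, -54984).
Subtracting 133·161 from s and adding 133·412 to t gives the tidier solution (75, -188).
Check: 412·75 + 161·(-188) = 30900 − 30268 = 632. ✓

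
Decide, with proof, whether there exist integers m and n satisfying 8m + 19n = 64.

8 and 19 are coprime, so 8m + 19n ranges over all of ℤ.
Euclidean algorithm: 19 = 2·8 + 3, 8 = 2·3 + 2, 3 = 1·2 + 1, 2 = 2·1 + 0.
Unwinding: 1 = 3 − 1·2 = 3 − (8 − 2·3) = −8 + 3·3 = −8 + 3·(19 − 2·8) = 3·19 − 7·8, i.e. 8·(-7) + 19·3 = 1.
Times 64: 8·(-448) + 19·192 = 64, so (-448, 192) solves it.
Adding 24·19 to m and subtracting 24·8 from n gives the tidier solution (8, 0).
Indeed 8·8 + 19·0 = 64 + 0 = 64.

m = 8, n = 0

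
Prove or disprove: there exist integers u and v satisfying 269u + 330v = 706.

269 and 330 are coprime, so 269u + 330v ranges over all of ℤ.
Dividing repeatedly: 330 = 1·269 + 61, 269 = 4·61 + 25, 61 = 2·25 + 11, 25 = 2·11 + 3, 11 = 3·3 + 2, 3 = 1·2 + 1, 2 = 2·1 + 0.
Working back up the chain: 1 = 3 − 1·2 = 3 − (11 − 3·3) = −11 + 4·3 = −11 + 4·(25 − 2·11) = 4·25 − 9·11 = 4·25 − 9·(61 − 2·25) = −9·61 + 22·25 = −9·61 + 22·(269 − 4·61) = 22·269 − 97·61 = 22·269 − 97·(330 − 1·269) = −97·330 + 119·269. So 269·119 + 330·(-97) = 1.
Times 706: 269·84014 + 330·(-68482) = 706, so (84014, -68482) solves it.
Subtracting 254·330 from u and adding 254·269 to v gives the tidier solution (194, -156).
Indeed 269·194 + 330·(-156) = 52186 − 51480 = 706.

u = 194, v = -156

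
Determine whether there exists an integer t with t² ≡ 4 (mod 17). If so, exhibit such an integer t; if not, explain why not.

Take t = 15. Then 15² = 225 = 13·17 + 4, so 15² ≡ 4 (mod 17).

t = 15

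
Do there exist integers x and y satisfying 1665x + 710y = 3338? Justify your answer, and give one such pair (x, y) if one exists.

gcd(1665, 710) = 5, so every integer of the form 1665x + 710y is a multiple of 5.
But 3338 is not a multiple of 5 (it leaves remainder 3).
Hence no integers x, y satisfy the equation.

There are no such integers.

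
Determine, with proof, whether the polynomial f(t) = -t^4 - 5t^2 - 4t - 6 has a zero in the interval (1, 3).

No such root exists.

The endpoint values f(1) = -16 and f(3) = -144 are both negative. Claim: f(t) < 0 for every t in (1, 3).
Substitute t = 1 + u, where 0 < u < 2 on the interval. Expanding, f(1 + u) = -u^4 - 4u^3 - 11u^2 - 18u - 16.
All 5 nonzero coefficients of this polynomial in u are negative; hence for u > 0 the value is a sum of negative terms (the constant -16 among them).
Therefore f(t) < 0 throughout (1, 3), and f has no zero there.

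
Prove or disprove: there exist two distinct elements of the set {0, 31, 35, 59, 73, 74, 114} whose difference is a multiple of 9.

Two integers differ by a multiple of 9 exactly when they have the same residue mod 9. The residues are 0↦0, 31↦4, 35↦8, 59↦5, 73↦1, 74↦2, 114↦6.
All 7 residues are distinct, so no two elements differ by a multiple of 9.

There is no such pair.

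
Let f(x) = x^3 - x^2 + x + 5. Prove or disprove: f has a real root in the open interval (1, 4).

Evaluate at the endpoints: f(1) = 6, f(4) = 57 — same sign (positive).
The derivative f'(x) = 3x^2 - 2x + 1 is a quadratic with discriminant (-2)² − 4·3·1 = -8 < 0; it never vanishes, so it is always positive (sign of the leading coefficient).
So f is strictly increasing; between 1 and 4 its values lie between f(1) = 6 and f(4) = 57, all positive. Therefore f has no root in (1, 4).

f has no root in that interval.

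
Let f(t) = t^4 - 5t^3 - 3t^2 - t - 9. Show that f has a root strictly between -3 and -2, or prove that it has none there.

The endpoint values f(-3) = 183 and f(-2) = 37 are both positive. Claim: f(t) > 0 for every t in (-3, -2).
Shift to the endpoint -2: with t = -2 − u (0 < u < 1), one computes f(-2 − u) = u^4 + 13u^3 + 51u^2 + 81u + 37.
All 5 nonzero coefficients of this polynomial in u are positive; hence for u > 0 the value is a sum of positive terms (the constant 37 among them).
Therefore f(t) > 0 throughout (-3, -2), and f has no zero there.

No such root exists.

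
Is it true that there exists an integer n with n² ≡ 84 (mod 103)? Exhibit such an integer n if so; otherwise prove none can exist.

There is no such integer.

Apply Euler's criterion with the prime 103: 84 is a quadratic residue iff 84^51 ≡ 1 (mod 103), and a non-residue iff it is ≡ −1.
Squaring successively (mod 103): 84^2 = 7056 ≡ 52; 84^4 ≡ 52² = 2704 ≡ 26; 84^8 ≡ 26² = 676 ≡ 58; 84^16 ≡ 58² = 3364 ≡ 68; 84^32 ≡ 68² = 4624 ≡ 92.
Since 51 = 32 + 16 + 2 + 1, 84^51 ≡ 92 · 68 · 52 · 84; multiplying out mod 103: 92·68 = 6256 ≡ 76, then 76·52 = 3952 ≡ 38, then 38·84 = 3192 ≡ 102. Thus 84^51 ≡ 102 ≡ −1 (mod 103).
The value −1 means 84 is a non-residue modulo 103, so n² ≡ 84 (mod 103) is impossible.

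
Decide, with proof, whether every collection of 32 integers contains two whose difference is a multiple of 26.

Yes, this is always true.

Each integer lies in one of the 26 residue classes modulo 26.
With 32 integers and only 26 classes, the pigeonhole principle forces two of them, say a and b, into the same class.
Equal remainders mean a − b ≡ 0 (mod 26), so 26 divides their difference.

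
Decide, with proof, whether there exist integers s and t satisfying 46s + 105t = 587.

46 and 105 are coprime, so 46s + 105t ranges over all of ℤ.
Run the Euclidean algorithm on 105 and 46: 105 = 2·46 + 13, 46 = 3·13 + 7, 13 = 1·7 + 6, 7 = 1·6 + 1, 6 = 6·1 + 0.
Unwinding: 1 = 7 − 1·6 = 7 − (13 − 1·7) = −13 + 2·7 = −13 + 2·(46 − 3·13) = 2·46 − 7·13 = 2·46 − 7·(105 − 2·46) = −7·105 + 16·46, i.e. 46·16 + 105·(-7) = 1.
Multiplying through by 587: s = 16·587 = 9392, t = (-7)·587 = -4109 is a solution.
The general solution is s = 9392 + 105k, t = -4109 − 46k; taking k = -89 gives the smaller pair s = 47, t = -15.
Indeed 46·47 + 105·(-15) = 2162 − 1575 = 587.

s = 47, t = -15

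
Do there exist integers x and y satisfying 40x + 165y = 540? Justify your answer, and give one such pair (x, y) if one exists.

x = 30, y = -4

gcd(40, 165) = 5, and 5 divides 540, so integer solutions exist.
Dividing through by 5 reduces the equation to 8x + 33y = 108.
Run the Euclidean algorithm on 33 and 8: 33 = 4·8 + 1, 8 = 8·1 + 0.
Unwinding: 1 = 33 − 4·8, i.e. 8·(-4) + 33·1 = 1.
Scaling by 108 gives the particular solution (x, y) = (-432, 108).
The general solution is x = -432 + 33k, y = 108 − 8k; taking k = 14 gives the smaller pair x = 30, y = -4.
Check: 40·30 + 165·(-4) = 1200 − 660 = 540. ✓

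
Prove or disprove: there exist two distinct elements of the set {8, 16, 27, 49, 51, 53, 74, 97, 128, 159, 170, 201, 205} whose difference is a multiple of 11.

Both 8 and 74 leave remainder 8 on division by 11; their difference 66 = 6·11 is a multiple of 11.

8 and 74 are such a pair.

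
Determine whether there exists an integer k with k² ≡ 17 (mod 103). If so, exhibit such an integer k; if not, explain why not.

k = 29

k = 29 works: 29² = 841, and 841 − 17 = 824 = 8·103.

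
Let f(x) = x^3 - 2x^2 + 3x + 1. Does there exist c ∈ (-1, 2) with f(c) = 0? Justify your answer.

f(-1) = -5 and f(2) = 7, which have opposite signs.
As a polynomial, f is continuous on every closed interval.
So by the Intermediate Value Theorem there is a c strictly between -1 and 2 with f(c) = 0.

Yes, f has a root in the interval.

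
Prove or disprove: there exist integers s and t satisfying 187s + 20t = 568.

Since gcd(187, 20) = 1, every integer is an integer combination of 187 and 20.
Run the Euclidean algorithm on 187 and 20: 187 = 9·20 + 7, 20 = 2·7 + 6, 7 = 1·6 + 1, 6 = 6·1 + 0.
Unwinding: 1 = 7 − 1·6 = 7 − (20 − 2·7) = −20 + 3·7 = −20 + 3·(187 − 9·20) = 3·187 − 28·20, i.e. 187·3 + 20·(-28) = 1.
Times 568: 187·1704 + 20·(-15904) = 568, so (1704, -15904) solves it.
The general solution is s = 1704 + 20k, t = -15904 − 187k; taking k = -85 gives the smaller pair s = 4, t = -9.
Check: 187·4 + 20·(-9) = 748 − 180 = 568. ✓

s = 4, t = -9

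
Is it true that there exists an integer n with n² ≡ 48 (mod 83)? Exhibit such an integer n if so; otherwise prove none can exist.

n = 52 works: 52² = 2704, and 2704 − 48 = 2656 = 32·83.

n = 52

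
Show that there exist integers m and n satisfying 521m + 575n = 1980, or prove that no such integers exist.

m = 155, n = -137

521 and 575 are coprime, so 521m + 575n ranges over all of ℤ.
Run the Euclidean algorithm on 575 and 521: 575 = 1·521 + 54, 521 = 9·54 + 35, 54 = 1·35 + 19, 35 = 1·19 + 16, 19 = 1·16 + 3, 16 = 5·3 + 1, 3 = 3·1 + 0.
Unwinding: 1 = 16 − 5·3 = 16 − 5·(19 − 1·16) = −5·19 + 6·16 = −5·19 + 6·(35 − 1·19) = 6·35 − 11·19 = 6·35 − 11·(54 − 1·35) = −11·54 + 17·35 = −11·54 + 17·(521 − 9·54) = 17·521 − 164·54 = 17·521 − 164·(575 − 1·521) = −164·575 + 181·521, i.e. 521·181 + 575·(-164) = 1.
Scaling by 1980 gives the particular solution (m, n) = (358380, -324720).
The general solution is m = 358380 + 575k, n = -324720 − 521k; taking k = -623 gives the smaller pair m = 155, n = -137.
Indeed 521·155 + 575·(-137) = 80755 − 78775 = 1980.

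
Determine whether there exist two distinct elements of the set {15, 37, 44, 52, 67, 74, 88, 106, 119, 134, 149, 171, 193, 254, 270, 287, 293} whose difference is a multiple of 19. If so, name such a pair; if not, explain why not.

No such pair exists.

Two integers differ by a multiple of 19 exactly when they have the same residue mod 19. The residues are 15↦15, 37↦18, 44↦6, 52↦14, 67↦10, 74↦17, 88↦12, 106↦11, 119↦5, 134↦1, 149↦16, 171↦0, 193↦3, 254↦7, 270↦4, 287↦2, 293↦8.
All 17 residues are distinct, so no two elements differ by a multiple of 19.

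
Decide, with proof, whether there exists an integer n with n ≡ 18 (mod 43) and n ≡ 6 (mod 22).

n = 534

Since 43 and 22 share no common factor, CRT says the pair of congruences has a solution (unique mod 946).
Write n = 18 + 43t and require 18 + 43t ≡ 6 (mod 22), i.e. 43t ≡ 10 (mod 22).
43 ≡ 21 (mod 22), so this reads 21t ≡ 10 (mod 22). Since 21·21 = 441 = 20·22 + 1, the inverse of 21 mod 22 is 21.
Multiplying by 21: t ≡ 21·10 = 210 ≡ 12 (mod 22).
Taking t = 12 gives n = 18 + 43·12 = 534.
Check: 534 mod 43 = 18, 534 mod 22 = 6. ✓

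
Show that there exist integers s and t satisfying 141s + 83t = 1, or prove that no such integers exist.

s = 73, t = -124

141 and 83 are coprime, so 141s + 83t ranges over all of ℤ.
Dividing repeatedly: 141 = 1·83 + 58, 83 = 1·58 + 25, 58 = 2·25 + 8, 25 = 3·8 + 1, 8 = 8·1 + 0.
Working back up the chain: 1 = 25 − 3·8 = 25 − 3·(58 − 2·25) = −3·58 + 7·25 = −3·58 + 7·(83 − 1·58) = 7·83 − 10·58 = 7·83 − 10·(141 − 1·83) = −10·141 + 17·83. So 141·(-10) + 83·17 = 1.
So (s, t) = (-10, 17) is a solution.
The general solution is s = -10 + 83k, t = 17 − 141k; taking k = 1 gives the smaller pair s = 73, t = -124.
Indeed 141·73 + 83·(-124) = 10293 − 10292 = 1.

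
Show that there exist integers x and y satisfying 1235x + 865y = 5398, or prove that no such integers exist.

gcd(1235, 865) = 5, so every integer of the form 1235x + 865y is a multiple of 5.
But 5398 = 5·1079 + 3, so 5 ∤ 5398.
Hence no integers x, y satisfy the equation.

No, no such integers exist.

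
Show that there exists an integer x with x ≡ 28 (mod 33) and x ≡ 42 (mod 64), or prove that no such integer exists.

x = 490

gcd(33, 64) = 1, so the Chinese Remainder Theorem guarantees exactly one residue class mod 2112 satisfying both.
Any solution of the first congruence is x = 28 + 33t; substituting into the second, 33t ≡ 42 − 28 ≡ 14 (mod 64).
Since 33·33 = 1089 = 17·64 + 1, the inverse of 33 mod 64 is 33.
Multiplying by 33: t ≡ 33·14 = 462 ≡ 14 (mod 64).
Taking t = 14 gives x = 28 + 33·14 = 490.
Indeed 490 ≡ 28 (mod 33) and 490 ≡ 42 (mod 64).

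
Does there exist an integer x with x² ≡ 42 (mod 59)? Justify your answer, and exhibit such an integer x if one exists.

No, no such integer exists.

59 is prime, so by Euler's criterion 42 is a square mod 59 iff 42^((59−1)/2) = 42^29 ≡ 1 (mod 59).
Squaring successively (mod 59): 42^2 = 1764 ≡ 53; 42^4 ≡ 53² = 2809 ≡ 36; 42^8 ≡ 36² = 1296 ≡ 57; 42^16 ≡ 57² = 3249 ≡ 4.
Since 29 = 16 + 8 + 4 + 1, 42^29 ≡ 4 · 57 · 36 · 42; multiplying out mod 59: 4·57 = 228 ≡ 51, then 51·36 = 1836 ≡ 7, then 7·42 = 294 ≡ 58. Thus 42^29 ≡ 58 ≡ −1 (mod 59).
By Euler's criterion 42 is a quadratic non-residue mod 59: no x satisfies x² ≡ 42 (mod 59).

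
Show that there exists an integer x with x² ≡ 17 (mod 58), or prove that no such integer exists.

No such integer exists.

The prime 29 divides 58, so x² ≡ 17 (mod 58) would force x² ≡ 17 (mod 29).
Apply Euler's criterion with the prime 29: 17 is a quadratic residue iff 17^14 ≡ 1 (mod 29), and a non-residue iff it is ≡ −1.
Repeated squaring mod 29: 17^2 = 289 ≡ 28; 17^4 ≡ 28² = 784 ≡ 1; 17^8 ≡ 1² = 1 ≡ 1.
Since 14 = 8 + 4 + 2, 17^14 ≡ 1 · 1 · 28; multiplying out mod 29: 1·1 = 1 ≡ 1, then 1·28 = 28 ≡ 28. Thus 17^14 ≡ 28 ≡ −1 (mod 29).
By Euler's criterion 17 is a quadratic non-residue mod 29: no x satisfies x² ≡ 17 (mod 29).
So 17 is not a square mod 29, and hence 17 is not a square mod 58.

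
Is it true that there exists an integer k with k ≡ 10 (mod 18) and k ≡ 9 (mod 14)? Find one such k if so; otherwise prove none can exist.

Reduce both congruences modulo 2, which divides 18 and 14: they say k ≡ 10 (mod 2) and k ≡ 9 (mod 2).
However 10 ≡ 0 and 9 ≡ 1 (mod 2), and 0 ≠ 1.
Therefore no such k exists.

No such integer exists.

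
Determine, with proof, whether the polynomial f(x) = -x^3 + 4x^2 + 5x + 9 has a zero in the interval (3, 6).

f(3) = 33 and f(6) = -33, which have opposite signs.
As a polynomial, f is continuous on every closed interval.
By the Intermediate Value Theorem, f takes the value 0 somewhere in the open interval.

Yes, f has a root in the interval.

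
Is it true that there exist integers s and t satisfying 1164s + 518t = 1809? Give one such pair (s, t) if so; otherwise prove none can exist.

Both 1164 and 518 are divisible by gcd(1164, 518) = 2, hence so is any combination 1164s + 518t.
However 1809 leaves remainder 1 on division by 2.
So the equation is unsolvable over ℤ.

There are no such integers.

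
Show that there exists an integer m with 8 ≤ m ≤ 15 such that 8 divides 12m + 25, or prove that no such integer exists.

At m = 8, 12·8 + 25 = 121 ≡ 1 (mod 8), and each step in m adds 12 ≡ 4 (mod 8), giving residues 1, 5, 1, 5, 1, 5, 1, 5 for m = 8, 9, …, 15.
Since 0 is absent from this list, 8 ∤ 12m + 25 for every m with 8 ≤ m ≤ 15.

No such integer m in that range exists.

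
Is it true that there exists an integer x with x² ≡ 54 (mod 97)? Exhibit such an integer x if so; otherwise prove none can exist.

x = 65 works: 65² = 4225, and 4225 − 54 = 4171 = 43·97.

x = 65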